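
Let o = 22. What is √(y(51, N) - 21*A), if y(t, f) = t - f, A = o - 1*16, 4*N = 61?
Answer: 19*I/2 ≈ 9.5*I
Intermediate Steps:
N = 61/4 (N = (¼)*61 = 61/4 ≈ 15.250)
A = 6 (A = 22 - 1*16 = 22 - 16 = 6)
√(y(51, N) - 21*A) = √((51 - 1*61/4) - 21*6) = √((51 - 61/4) - 126) = √(143/4 - 126) = √(-361/4) = 19*I/2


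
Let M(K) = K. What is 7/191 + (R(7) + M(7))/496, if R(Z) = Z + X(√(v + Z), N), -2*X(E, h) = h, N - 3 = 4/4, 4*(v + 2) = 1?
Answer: 1441/23684 ≈ 0.060843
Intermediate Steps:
v = -7/4 (v = -2 + (¼)*1 = -2 + ¼ = -7/4 ≈ -1.7500)
N = 4 (N = 3 + 4/4 = 3 + 4*(¼) = 3 + 1 = 4)
X(E, h) = -h/2
R(Z) = -2 + Z (R(Z) = Z - ½*4 = Z - 2 = -2 + Z)
7/191 + (R(7) + M(7))/496 = 7/191 + ((-2 + 7) + 7)/496 = 7*(1/191) + (5 + 7)*(1/496) = 7/191 + 12*(1/496) = 7/191 + 3/124 = 1441/23684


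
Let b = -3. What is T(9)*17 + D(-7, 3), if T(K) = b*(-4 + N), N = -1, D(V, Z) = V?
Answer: 248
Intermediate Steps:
T(K) = 15 (T(K) = -3*(-4 - 1) = -3*(-5) = 15)
T(9)*17 + D(-7, 3) = 15*17 - 7 = 255 - 7 = 248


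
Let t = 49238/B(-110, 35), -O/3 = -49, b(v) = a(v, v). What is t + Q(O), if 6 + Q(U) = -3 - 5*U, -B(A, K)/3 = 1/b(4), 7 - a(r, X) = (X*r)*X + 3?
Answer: 984016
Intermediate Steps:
a(r, X) = 4 - r*X² (a(r, X) = 7 - ((X*r)*X + 3) = 7 - (r*X² + 3) = 7 - (3 + r*X²) = 7 + (-3 - r*X²) = 4 - r*X²)
b(v) = 4 - v³ (b(v) = 4 - v*v² = 4 - v³)
O = 147 (O = -3*(-49) = 147)
B(A, K) = 1/20 (B(A, K) = -3/(4 - 1*4³) = -3/(4 - 1*64) = -3/(4 - 64) = -3/(-60) = -3*(-1/60) = 1/20)
t = 984760 (t = 49238/(1/20) = 49238*20 = 984760)
Q(U) = -9 - 5*U (Q(U) = -6 + (-3 - 5*U) = -9 - 5*U)
t + Q(O) = 984760 + (-9 - 5*147) = 984760 + (-9 - 735) = 984760 - 744 = 984016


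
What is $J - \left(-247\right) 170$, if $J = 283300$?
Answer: $325290$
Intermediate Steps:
$J - \left(-247\right) 170 = 283300 - \left(-247\right) 170 = 283300 - -41990 = 283300 + 41990 = 325290$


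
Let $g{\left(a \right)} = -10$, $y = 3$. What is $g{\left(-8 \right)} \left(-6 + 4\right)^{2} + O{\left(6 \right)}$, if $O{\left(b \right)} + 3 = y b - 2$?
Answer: $-27$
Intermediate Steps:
$O{\left(b \right)} = -5 + 3 b$ ($O{\left(b \right)} = -3 + \left(3 b - 2\right) = -3 + \left(-2 + 3 b\right) = -5 + 3 b$)
$g{\left(-8 \right)} \left(-6 + 4\right)^{2} + O{\left(6 \right)} = - 10 \left(-6 + 4\right)^{2} + \left(-5 + 3 \cdot 6\right) = - 10 \left(-2\right)^{2} + \left(-5 + 18\right) = \left(-10\right) 4 + 13 = -40 + 13 = -27$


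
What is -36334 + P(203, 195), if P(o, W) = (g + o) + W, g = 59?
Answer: -35877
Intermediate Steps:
P(o, W) = 59 + W + o (P(o, W) = (59 + o) + W = 59 + W + o)
-36334 + P(203, 195) = -36334 + (59 + 195 + 203) = -36334 + 457 = -35877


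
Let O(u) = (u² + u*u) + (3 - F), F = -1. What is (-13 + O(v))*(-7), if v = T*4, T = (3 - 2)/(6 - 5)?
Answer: -161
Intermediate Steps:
T = 1 (T = 1/1 = 1*1 = 1)
v = 4 (v = 1*4 = 4)
O(u) = 4 + 2*u² (O(u) = (u² + u*u) + (3 - 1*(-1)) = (u² + u²) + (3 + 1) = 2*u² + 4 = 4 + 2*u²)
(-13 + O(v))*(-7) = (-13 + (4 + 2*4²))*(-7) = (-13 + (4 + 2*16))*(-7) = (-13 + (4 + 32))*(-7) = (-13 + 36)*(-7) = 23*(-7) = -161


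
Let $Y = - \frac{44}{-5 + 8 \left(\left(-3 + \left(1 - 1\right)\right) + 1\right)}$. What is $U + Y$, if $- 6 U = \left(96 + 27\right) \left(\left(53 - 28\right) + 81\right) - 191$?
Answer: $- \frac{29947}{14} \approx -2139.1$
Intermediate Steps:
$U = - \frac{12847}{6}$ ($U = - \frac{\left(96 + 27\right) \left(\left(53 - 28\right) + 81\right) - 191}{6} = - \frac{123 \left(25 + 81\right) - 191}{6} = - \frac{123 \cdot 106 - 191}{6} = - \frac{13038 - 191}{6} = \left(- \frac{1}{6}\right) 12847 = - \frac{12847}{6} \approx -2141.2$)
$Y = \frac{44}{21}$ ($Y = - \frac{44}{-5 + 8 \left(\left(-3 + \left(1 - 1\right)\right) + 1\right)} = - \frac{44}{-5 + 8 \left(\left(-3 + 0\right) + 1\right)} = - \frac{44}{-5 + 8 \left(-3 + 1\right)} = - \frac{44}{-5 + 8 \left(-2\right)} = - \frac{44}{-5 - 16} = - \frac{44}{-21} = \left(-44\right) \left(- \frac{1}{21}\right) = \frac{44}{21} \approx 2.0952$)
$U + Y = - \frac{12847}{6} + \frac{44}{21} = - \frac{29947}{14}$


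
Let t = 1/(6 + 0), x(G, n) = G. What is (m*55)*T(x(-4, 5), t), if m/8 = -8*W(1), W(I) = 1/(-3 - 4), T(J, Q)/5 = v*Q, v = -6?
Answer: -17600/7 ≈ -2514.3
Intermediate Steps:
t = ⅙ (t = 1/6 = ⅙ ≈ 0.16667)
T(J, Q) = -30*Q (T(J, Q) = 5*(-6*Q) = -30*Q)
W(I) = -⅐ (W(I) = 1/(-7) = -⅐)
m = 64/7 (m = 8*(-8*(-⅐)) = 8*(8/7) = 64/7 ≈ 9.1429)
(m*55)*T(x(-4, 5), t) = ((64/7)*55)*(-30*⅙) = (3520/7)*(-5) = -17600/7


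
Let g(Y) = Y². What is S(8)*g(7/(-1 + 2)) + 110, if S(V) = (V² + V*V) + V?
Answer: 6774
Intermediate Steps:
S(V) = V + 2*V² (S(V) = (V² + V²) + V = 2*V² + V = V + 2*V²)
S(8)*g(7/(-1 + 2)) + 110 = (8*(1 + 2*8))*(7/(-1 + 2))² + 110 = (8*(1 + 16))*(7/1)² + 110 = (8*17)*(7*1)² + 110 = 136*7² + 110 = 136*49 + 110 = 6664 + 110 = 6774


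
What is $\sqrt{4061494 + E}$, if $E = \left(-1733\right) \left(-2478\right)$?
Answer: $2 \sqrt{2088967} \approx 2890.7$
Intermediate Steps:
$E = 4294374$
$\sqrt{4061494 + E} = \sqrt{4061494 + 4294374} = \sqrt{8355868} = 2 \sqrt{2088967}$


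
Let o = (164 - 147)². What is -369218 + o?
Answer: -368929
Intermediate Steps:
o = 289 (o = 17² = 289)
-369218 + o = -369218 + 289 = -368929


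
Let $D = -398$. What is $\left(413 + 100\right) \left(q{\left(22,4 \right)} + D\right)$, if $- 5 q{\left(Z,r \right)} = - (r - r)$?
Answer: $-204174$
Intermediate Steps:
$q{\left(Z,r \right)} = 0$ ($q{\left(Z,r \right)} = - \frac{\left(-1\right) \left(r - r\right)}{5} = - \frac{\left(-1\right) 0}{5} = \left(- \frac{1}{5}\right) 0 = 0$)
$\left(413 + 100\right) \left(q{\left(22,4 \right)} + D\right) = \left(413 + 100\right) \left(0 - 398\right) = 513 \left(-398\right) = -204174$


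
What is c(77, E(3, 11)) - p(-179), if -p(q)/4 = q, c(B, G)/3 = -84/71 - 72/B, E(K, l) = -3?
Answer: -3949112/5467 ≈ -722.35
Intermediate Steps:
c(B, G) = -252/71 - 216/B (c(B, G) = 3*(-84/71 - 72/B) = -252/71 - 216/B)
p(q) = -4*q
c(77, E(3, 11)) - p(-179) = (-252/71 - 216/77) - (-4)*(-179) = (-252/71 - 216*1/77) - 1*716 = (-252/71 - 216/77) - 716 = -34740/5467 - 716 = -3949112/5467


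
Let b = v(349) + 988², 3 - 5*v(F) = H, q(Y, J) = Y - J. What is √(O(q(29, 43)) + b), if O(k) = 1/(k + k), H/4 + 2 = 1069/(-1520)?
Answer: √431676486311/665 ≈ 988.00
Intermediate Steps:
H = -4109/380 (H = -8 + 4*(1069/(-1520)) = -8 + 4*(1069*(-1/1520)) = -8 + 4*(-1069/1520) = -8 - 1069/380 = -4109/380 ≈ -10.813)
v(F) = 5249/1900 (v(F) = ⅗ - ⅕*(-4109/380) = ⅗ + 4109/1900 = 5249/1900)
O(k) = 1/(2*k)
b = 1854678849/1900 (b = 5249/1900 + 988² = 5249/1900 + 976144 = 1854678849/1900 ≈ 9.7615e+5)
√(O(q(29, 43)) + b) = √(1/(2*(29 - 1*43)) + 1854678849/1900) = √(1/(2*(29 - 43)) + 1854678849/1900) = √((½)/(-14) + 1854678849/1900) = √((½)*(-1/14) + 1854678849/1900) = √(-1/28 + 1854678849/1900) = √(3245687867/3325) = √431676486311/665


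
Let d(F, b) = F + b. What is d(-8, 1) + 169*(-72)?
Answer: -12175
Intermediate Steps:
d(-8, 1) + 169*(-72) = (-8 + 1) + 169*(-72) = -7 - 12168 = -12175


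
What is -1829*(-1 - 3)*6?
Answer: 43896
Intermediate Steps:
-1829*(-1 - 3)*6 = -(-7316)*6 = -1829*(-24) = 43896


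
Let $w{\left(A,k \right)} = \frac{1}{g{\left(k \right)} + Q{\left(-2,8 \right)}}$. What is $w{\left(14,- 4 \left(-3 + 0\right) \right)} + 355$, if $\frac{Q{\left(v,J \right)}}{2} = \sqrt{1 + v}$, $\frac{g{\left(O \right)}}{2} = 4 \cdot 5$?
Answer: $\frac{142365}{401} - \frac{i}{802} \approx 355.02 - 0.0012469 i$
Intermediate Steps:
$g{\left(O \right)} = 40$ ($g{\left(O \right)} = 2 \cdot 4 \cdot 5 = 2 \cdot 20 = 40$)
$Q{\left(v,J \right)} = 2 \sqrt{1 + v}$
$w{\left(A,k \right)} = \frac{40 - 2 i}{1604}$ ($w{\left(A,k \right)} = \frac{1}{40 + 2 \sqrt{1 - 2}} = \frac{1}{40 + 2 \sqrt{-1}} = \frac{1}{40 + 2 i} = \frac{40 - 2 i}{1604}$)
$w{\left(14,- 4 \left(-3 + 0\right) \right)} + 355 = \left(\frac{10}{401} - \frac{i}{802}\right) + 355 = \frac{142365}{401} - \frac{i}{802}$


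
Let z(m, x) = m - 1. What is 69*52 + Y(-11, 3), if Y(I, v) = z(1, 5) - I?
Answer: 3599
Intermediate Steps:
z(m, x) = -1 + m
Y(I, v) = -I (Y(I, v) = (-1 + 1) - I = 0 - I = -I)
69*52 + Y(-11, 3) = 69*52 - 1*(-11) = 3588 + 11 = 3599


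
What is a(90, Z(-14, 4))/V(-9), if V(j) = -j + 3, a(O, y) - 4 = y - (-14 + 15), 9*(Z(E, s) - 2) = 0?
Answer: 5/12 ≈ 0.41667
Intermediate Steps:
Z(E, s) = 2 (Z(E, s) = 2 + (1/9)*0 = 2 + 0 = 2)
a(O, y) = 3 + y (a(O, y) = 4 + (y - (-14 + 15)) = 4 + (y - 1*1) = 4 + (y - 1) = 4 + (-1 + y) = 3 + y)
V(j) = 3 - j
a(90, Z(-14, 4))/V(-9) = (3 + 2)/(3 - 1*(-9)) = 5/(3 + 9) = 5/12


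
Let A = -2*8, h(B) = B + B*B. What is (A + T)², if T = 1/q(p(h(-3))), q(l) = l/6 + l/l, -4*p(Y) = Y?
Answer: 1936/9 ≈ 215.11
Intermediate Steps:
h(B) = B + B²
p(Y) = -Y/4
q(l) = 1 + l/6 (q(l) = l*(⅙) + 1 = l/6 + 1 = 1 + l/6)
A = -16
T = 4/3 (T = 1/(1 + (-(-3)*(1 - 3)/4)/6) = 1/(1 + (-(-3)*(-2)/4)/6) = 1/(1 + (-¼*6)/6) = 1/(1 + (⅙)*(-3/2)) = 1/(1 - ¼) = 1/(¾) = 4/3 ≈ 1.3333)
(A + T)² = (-16 + 4/3)² = (-44/3)² = 1936/9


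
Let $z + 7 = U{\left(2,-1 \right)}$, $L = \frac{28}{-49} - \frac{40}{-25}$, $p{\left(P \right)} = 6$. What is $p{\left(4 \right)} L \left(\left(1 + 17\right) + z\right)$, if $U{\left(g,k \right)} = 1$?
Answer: $\frac{2592}{35} \approx 74.057$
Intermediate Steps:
$L = \frac{36}{35}$ ($L = 28 \left(- \frac{1}{49}\right) - - \frac{8}{5} = - \frac{4}{7} + \frac{8}{5} = \frac{36}{35} \approx 1.0286$)
$z = -6$ ($z = -7 + 1 = -6$)
$p{\left(4 \right)} L \left(\left(1 + 17\right) + z\right) = 6 \cdot \frac{36}{35} \left(\left(1 + 17\right) - 6\right) = \frac{216 \left(18 - 6\right)}{35} = \frac{216}{35} \cdot 12 = \frac{2592}{35}$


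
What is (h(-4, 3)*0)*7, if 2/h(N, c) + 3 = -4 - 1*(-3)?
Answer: 0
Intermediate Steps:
h(N, c) = -½ (h(N, c) = 2/(-3 + (-4 - 1*(-3))) = 2/(-3 + (-4 + 3)) = 2/(-3 - 1) = 2/(-4) = 2*(-¼) = -½)
(h(-4, 3)*0)*7 = -½*0*7 = 0*7 = 0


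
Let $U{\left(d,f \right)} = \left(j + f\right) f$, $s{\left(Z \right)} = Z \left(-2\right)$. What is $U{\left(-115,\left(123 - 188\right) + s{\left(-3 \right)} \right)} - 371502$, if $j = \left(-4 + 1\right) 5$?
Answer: $-367136$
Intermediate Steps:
$s{\left(Z \right)} = - 2 Z$
$j = -15$ ($j = \left(-3\right) 5 = -15$)
$U{\left(d,f \right)} = f \left(-15 + f\right)$ ($U{\left(d,f \right)} = \left(-15 + f\right) f = f \left(-15 + f\right)$)
$U{\left(-115,\left(123 - 188\right) + s{\left(-3 \right)} \right)} - 371502 = \left(\left(123 - 188\right) - -6\right) \left(-15 + \left(\left(123 - 188\right) - -6\right)\right) - 371502 = \left(-65 + 6\right) \left(-15 + \left(-65 + 6\right)\right) - 371502 = - 59 \left(-15 - 59\right) - 371502 = \left(-59\right) \left(-74\right) - 371502 = 4366 - 371502 = -367136$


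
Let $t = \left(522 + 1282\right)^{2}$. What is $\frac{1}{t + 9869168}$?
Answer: $\frac{1}{13123584} \approx 7.6199 \cdot 10^{-8}$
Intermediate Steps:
$t = 3254416$ ($t = 1804^{2} = 3254416$)
$\frac{1}{t + 9869168} = \frac{1}{3254416 + 9869168} = \frac{1}{13123584}$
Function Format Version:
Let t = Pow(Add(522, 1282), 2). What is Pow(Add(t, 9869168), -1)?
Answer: Rational(1, 13123584) ≈ 7.6199e-8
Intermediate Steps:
t = 3254416 (t = Pow(1804, 2) = 3254416)
Pow(Add(t, 9869168), -1) = Pow(Add(3254416, 9869168), -1) = Pow(13123584, -1) = Rational(1, 13123584)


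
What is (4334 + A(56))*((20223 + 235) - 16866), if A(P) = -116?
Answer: 15151056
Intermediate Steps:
(4334 + A(56))*((20223 + 235) - 16866) = (4334 - 116)*((20223 + 235) - 16866) = 4218*(20458 - 16866) = 4218*3592 = 15151056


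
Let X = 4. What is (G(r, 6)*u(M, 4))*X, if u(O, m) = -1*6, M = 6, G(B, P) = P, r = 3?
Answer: -144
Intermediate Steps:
u(O, m) = -6
(G(r, 6)*u(M, 4))*X = (6*(-6))*4 = -36*4 = -144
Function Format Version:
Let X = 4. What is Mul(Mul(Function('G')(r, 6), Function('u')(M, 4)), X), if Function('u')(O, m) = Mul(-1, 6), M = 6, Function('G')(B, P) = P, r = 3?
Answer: -144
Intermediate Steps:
Function('u')(O, m) = -6
Mul(Mul(Function('G')(r, 6), Function('u')(M, 4)), X) = Mul(Mul(6, -6), 4) = Mul(-36, 4) = -144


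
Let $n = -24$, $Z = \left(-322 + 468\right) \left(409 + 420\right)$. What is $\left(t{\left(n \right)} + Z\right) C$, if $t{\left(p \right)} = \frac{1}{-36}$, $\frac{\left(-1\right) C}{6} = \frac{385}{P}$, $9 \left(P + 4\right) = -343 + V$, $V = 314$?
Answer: $\frac{77424501}{2} \approx 3.8712 \cdot 10^{7}$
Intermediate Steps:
$P = - \frac{65}{9}$ ($P = -4 + \frac{-343 + 314}{9} = -4 + \frac{1}{9} \left(-29\right) = -4 - \frac{29}{9} = - \frac{65}{9} \approx -7.2222$)
$Z = 121034$ ($Z = 146 \cdot 829 = 121034$)
$C = \frac{4158}{13}$ ($C = - 6 \frac{385}{- \frac{65}{9}} = - 6 \cdot 385 \left(- \frac{9}{65}\right) = \left(-6\right) \left(- \frac{693}{13}\right) = \frac{4158}{13} \approx 319.85$)
$t{\left(p \right)} = - \frac{1}{36}$
$\left(t{\left(n \right)} + Z\right) C = \left(- \frac{1}{36} + 121034\right) \frac{4158}{13} = \frac{4357223}{36} \cdot \frac{4158}{13} = \frac{77424501}{2}$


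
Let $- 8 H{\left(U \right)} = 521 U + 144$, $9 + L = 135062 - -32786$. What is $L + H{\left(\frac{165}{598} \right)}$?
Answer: $\frac{802769699}{4784} \approx 1.678 \cdot 10^{5}$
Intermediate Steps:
$L = 167839$ ($L = -9 + \left(135062 - -32786\right) = -9 + \left(135062 + 32786\right) = -9 + 167848 = 167839$)
$H{\left(U \right)} = -18 - \frac{521 U}{8}$ ($H{\left(U \right)} = - \frac{521 U + 144}{8} = - \frac{144 + 521 U}{8} = -18 - \frac{521 U}{8}$)
$L + H{\left(\frac{165}{598} \right)} = 167839 - \left(18 + \frac{521 \cdot \frac{165}{598}}{8}\right) = 167839 - \left(18 + \frac{521 \cdot 165 \cdot \frac{1}{598}}{8}\right) = 167839 - \frac{172077}{4784} = \frac{802769699}{4784}$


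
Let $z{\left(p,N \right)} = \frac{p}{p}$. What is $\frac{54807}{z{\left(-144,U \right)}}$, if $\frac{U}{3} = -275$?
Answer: $54807$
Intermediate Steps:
$U = -825$ ($U = 3 \left(-275\right) = -825$)
$z{\left(p,N \right)} = 1$
$\frac{54807}{z{\left(-144,U \right)}} = \frac{54807}{1} = 54807 \cdot 1 = 54807$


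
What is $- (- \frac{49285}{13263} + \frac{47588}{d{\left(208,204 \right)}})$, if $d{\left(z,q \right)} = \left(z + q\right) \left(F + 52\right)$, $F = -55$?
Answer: $\frac{57672992}{1366089} \approx 42.218$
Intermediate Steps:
$d{\left(z,q \right)} = - 3 q - 3 z$ ($d{\left(z,q \right)} = \left(z + q\right) \left(-55 + 52\right) = \left(q + z\right) \left(-3\right) = - 3 q - 3 z$)
$- (- \frac{49285}{13263} + \frac{47588}{d{\left(208,204 \right)}}) = - (- \frac{49285}{13263} + \frac{47588}{\left(-3\right) 204 - 624}) = - (\left(-49285\right) \frac{1}{13263} + \frac{47588}{-612 - 624}) = - (- \frac{49285}{13263} + \frac{47588}{-1236}) = - (- \frac{49285}{13263} + 47588 \left(- \frac{1}{1236}\right)) = - (- \frac{49285}{13263} - \frac{11897}{309}) = \left(-1\right) \left(- \frac{57672992}{1366089}\right) = \frac{57672992}{1366089}$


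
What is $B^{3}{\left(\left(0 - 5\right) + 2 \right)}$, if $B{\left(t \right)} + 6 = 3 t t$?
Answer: $9261$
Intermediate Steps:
$B{\left(t \right)} = -6 + 3 t^{2}$ ($B{\left(t \right)} = -6 + 3 t t = -6 + 3 t^{2}$)
$B^{3}{\left(\left(0 - 5\right) + 2 \right)} = \left(-6 + 3 \left(\left(0 - 5\right) + 2\right)^{2}\right)^{3} = \left(-6 + 3 \left(-5 + 2\right)^{2}\right)^{3} = \left(-6 + 3 \left(-3\right)^{2}\right)^{3} = \left(-6 + 3 \cdot 9\right)^{3} = \left(-6 + 27\right)^{3} = 21^{3} = 9261$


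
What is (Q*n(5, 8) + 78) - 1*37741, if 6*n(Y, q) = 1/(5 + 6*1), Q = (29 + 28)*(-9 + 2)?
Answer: -828719/22 ≈ -37669.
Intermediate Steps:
Q = -399 (Q = 57*(-7) = -399)
n(Y, q) = 1/66 (n(Y, q) = 1/(6*(5 + 6*1)) = 1/(6*(5 + 6)) = (⅙)/11 = (⅙)*(1/11) = 1/66)
(Q*n(5, 8) + 78) - 1*37741 = (-399*1/66 + 78) - 1*37741 = (-133/22 + 78) - 37741 = 1583/22 - 37741 = -828719/22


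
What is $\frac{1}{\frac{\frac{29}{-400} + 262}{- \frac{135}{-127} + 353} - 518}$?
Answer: $- \frac{17986400}{9303649283} \approx -0.0019333$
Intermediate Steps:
$\frac{1}{\frac{\frac{29}{-400} + 262}{- \frac{135}{-127} + 353} - 518} = \frac{1}{\frac{29 \left(- \frac{1}{400}\right) + 262}{\left(-135\right) \left(- \frac{1}{127}\right) + 353} - 518} = \frac{1}{\frac{- \frac{29}{400} + 262}{\frac{135}{127} + 353} - 518} = \frac{1}{\frac{104771}{400 \cdot \frac{44966}{127}} - 518} = \frac{1}{\frac{104771}{400} \cdot \frac{127}{44966} - 518} = \frac{1}{\frac{13305917}{17986400} - 518} = \frac{1}{- \frac{9303649283}{17986400}} = - \frac{17986400}{9303649283}$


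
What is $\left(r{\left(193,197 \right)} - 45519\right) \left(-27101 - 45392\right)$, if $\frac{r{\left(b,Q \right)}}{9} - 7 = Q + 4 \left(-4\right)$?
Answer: $3177150711$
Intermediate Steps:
$r{\left(b,Q \right)} = -81 + 9 Q$ ($r{\left(b,Q \right)} = 63 + 9 \left(Q + 4 \left(-4\right)\right) = 63 + 9 \left(Q - 16\right) = 63 + 9 \left(-16 + Q\right) = 63 + \left(-144 + 9 Q\right) = -81 + 9 Q$)
$\left(r{\left(193,197 \right)} - 45519\right) \left(-27101 - 45392\right) = \left(\left(-81 + 9 \cdot 197\right) - 45519\right) \left(-27101 - 45392\right) = \left(\left(-81 + 1773\right) - 45519\right) \left(-72493\right) = \left(1692 - 45519\right) \left(-72493\right) = \left(-43827\right) \left(-72493\right) = 3177150711$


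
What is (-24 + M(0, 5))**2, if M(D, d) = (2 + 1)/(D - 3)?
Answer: 625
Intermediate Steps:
M(D, d) = 3/(-3 + D)
(-24 + M(0, 5))**2 = (-24 + 3/(-3 + 0))**2 = (-24 + 3/(-3))**2 = (-24 + 3*(-1/3))**2 = (-24 - 1)**2 = (-25)**2 = 625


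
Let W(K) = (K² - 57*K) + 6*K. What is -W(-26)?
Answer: -2002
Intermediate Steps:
W(K) = K² - 51*K
-W(-26) = -(-26)*(-51 - 26) = -(-26)*(-77) = -1*2002 = -2002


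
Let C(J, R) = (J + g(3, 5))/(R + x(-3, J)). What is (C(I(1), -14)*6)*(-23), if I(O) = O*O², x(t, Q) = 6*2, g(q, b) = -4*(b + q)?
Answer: -2139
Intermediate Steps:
g(q, b) = -4*b - 4*q
x(t, Q) = 12
I(O) = O³
C(J, R) = (-32 + J)/(12 + R) (C(J, R) = (J + (-4*5 - 4*3))/(R + 12) = (J + (-20 - 12))/(12 + R) = (J - 32)/(12 + R) = (-32 + J)/(12 + R))
(C(I(1), -14)*6)*(-23) = (((-32 + 1³)/(12 - 14))*6)*(-23) = (((-32 + 1)/(-2))*6)*(-23) = (-½*(-31)*6)*(-23) = ((31/2)*6)*(-23) = 93*(-23) = -2139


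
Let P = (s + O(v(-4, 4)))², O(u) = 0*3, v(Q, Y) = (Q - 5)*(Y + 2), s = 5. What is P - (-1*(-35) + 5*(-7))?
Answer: 25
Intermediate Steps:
v(Q, Y) = (-5 + Q)*(2 + Y)
O(u) = 0
P = 25 (P = (5 + 0)² = 5² = 25)
P - (-1*(-35) + 5*(-7)) = 25 - (-1*(-35) + 5*(-7)) = 25 - (35 - 35) = 25 - 1*0 = 25 + 0 = 25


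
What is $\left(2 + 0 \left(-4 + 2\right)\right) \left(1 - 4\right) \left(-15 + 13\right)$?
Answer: $12$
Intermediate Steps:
$\left(2 + 0 \left(-4 + 2\right)\right) \left(1 - 4\right) \left(-15 + 13\right) = \left(2 + 0 \left(-2\right)\right) \left(-3\right) \left(-2\right) = \left(2 + 0\right) \left(-3\right) \left(-2\right) = 2 \left(-3\right) \left(-2\right) = \left(-6\right) \left(-2\right) = 12$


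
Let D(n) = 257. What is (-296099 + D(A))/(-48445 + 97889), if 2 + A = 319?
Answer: -147921/24722 ≈ -5.9834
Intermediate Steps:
A = 317 (A = -2 + 319 = 317)
(-296099 + D(A))/(-48445 + 97889) = (-296099 + 257)/(-48445 + 97889) = -295842/49444 = -295842*1/49444 = -147921/24722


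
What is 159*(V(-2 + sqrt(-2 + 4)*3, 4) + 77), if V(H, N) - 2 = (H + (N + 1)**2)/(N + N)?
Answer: 104145/8 + 477*sqrt(2)/8 ≈ 13102.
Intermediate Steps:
V(H, N) = 2 + (H + (1 + N)**2)/(2*N) (V(H, N) = 2 + (H + (N + 1)**2)/(N + N) = 2 + (H + (1 + N)**2)/((2*N)) = 2 + (H + (1 + N)**2)*(1/(2*N)) = 2 + (H + (1 + N)**2)/(2*N))
159*(V(-2 + sqrt(-2 + 4)*3, 4) + 77) = 159*((1/2)*((-2 + sqrt(-2 + 4)*3) + (1 + 4)**2 + 4*4)/4 + 77) = 159*((1/2)*(1/4)*((-2 + sqrt(2)*3) + 5**2 + 16) + 77) = 159*((1/2)*(1/4)*((-2 + 3*sqrt(2)) + 25 + 16) + 77) = 159*((1/2)*(1/4)*(39 + 3*sqrt(2)) + 77) = 159*((39/8 + 3*sqrt(2)/8) + 77) = 159*(655/8 + 3*sqrt(2)/8) = 104145/8 + 477*sqrt(2)/8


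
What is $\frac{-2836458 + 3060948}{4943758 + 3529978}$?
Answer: $\frac{112245}{4236868} \approx 0.026492$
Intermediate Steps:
$\frac{-2836458 + 3060948}{4943758 + 3529978} = \frac{224490}{8473736} = 224490 \cdot \frac{1}{8473736} = \frac{112245}{4236868}$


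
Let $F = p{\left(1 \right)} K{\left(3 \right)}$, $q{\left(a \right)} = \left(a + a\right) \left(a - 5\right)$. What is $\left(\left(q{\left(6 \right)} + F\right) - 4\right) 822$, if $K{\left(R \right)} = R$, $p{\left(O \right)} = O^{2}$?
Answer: $9042$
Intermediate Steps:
$q{\left(a \right)} = 2 a \left(-5 + a\right)$
$F = 3$ ($F = 1^{2} \cdot 3 = 1 \cdot 3 = 3$)
$\left(\left(q{\left(6 \right)} + F\right) - 4\right) 822 = \left(\left(2 \cdot 6 \left(-5 + 6\right) + 3\right) - 4\right) 822 = \left(\left(2 \cdot 6 \cdot 1 + 3\right) - 4\right) 822 = \left(\left(12 + 3\right) - 4\right) 822 = \left(15 - 4\right) 822 = 11 \cdot 822 = 9042$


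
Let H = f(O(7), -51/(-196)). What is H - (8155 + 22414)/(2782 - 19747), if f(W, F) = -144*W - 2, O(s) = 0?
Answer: -3361/16965 ≈ -0.19811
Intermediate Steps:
f(W, F) = -2 - 144*W
H = -2 (H = -2 - 144*0 = -2 + 0 = -2)
H - (8155 + 22414)/(2782 - 19747) = -2 - (8155 + 22414)/(2782 - 19747) = -2 - 30569/(-16965) = -2 - 30569*(-1)/16965 = -2 - 1*(-30569/16965) = -2 + 30569/16965 = -3361/16965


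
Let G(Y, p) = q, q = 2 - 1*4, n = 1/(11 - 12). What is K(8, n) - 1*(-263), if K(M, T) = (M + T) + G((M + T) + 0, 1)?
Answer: 268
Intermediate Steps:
n = -1 (n = 1/(-1) = -1)
q = -2 (q = 2 - 4 = -2)
G(Y, p) = -2
K(M, T) = -2 + M + T (K(M, T) = (M + T) - 2 = -2 + M + T)
K(8, n) - 1*(-263) = (-2 + 8 - 1) - 1*(-263) = 5 + 263 = 268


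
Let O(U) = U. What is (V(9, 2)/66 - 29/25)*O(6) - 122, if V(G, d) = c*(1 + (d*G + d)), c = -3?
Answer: -37039/275 ≈ -134.69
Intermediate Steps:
V(G, d) = -3 - 3*d - 3*G*d (V(G, d) = -3*(1 + (d*G + d)) = -3*(1 + (G*d + d)) = -3*(1 + (d + G*d)) = -3*(1 + d + G*d) = -3 - 3*d - 3*G*d)
(V(9, 2)/66 - 29/25)*O(6) - 122 = ((-3 - 3*2 - 3*9*2)/66 - 29/25)*6 - 122 = ((-3 - 6 - 54)*(1/66) - 29*1/25)*6 - 122 = (-63*1/66 - 29/25)*6 - 122 = (-21/22 - 29/25)*6 - 122 = -1163/550*6 - 122 = -3489/275 - 122 = -37039/275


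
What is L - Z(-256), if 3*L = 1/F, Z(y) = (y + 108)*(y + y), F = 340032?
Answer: -77298794495/1020096 ≈ -75776.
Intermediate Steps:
Z(y) = 2*y*(108 + y) (Z(y) = (108 + y)*(2*y) = 2*y*(108 + y))
L = 1/1020096 (L = (⅓)/340032 = (⅓)*(1/340032) = 1/1020096 ≈ 9.8030e-7)
L - Z(-256) = 1/1020096 - 2*(-256)*(108 - 256) = 1/1020096 - 2*(-256)*(-148) = 1/1020096 - 1*75776 = 1/1020096 - 75776 = -77298794495/1020096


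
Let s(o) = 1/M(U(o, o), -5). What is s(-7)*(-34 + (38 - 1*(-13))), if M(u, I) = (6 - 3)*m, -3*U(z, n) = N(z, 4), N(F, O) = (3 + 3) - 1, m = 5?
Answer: 17/15 ≈ 1.1333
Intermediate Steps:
N(F, O) = 5 (N(F, O) = 6 - 1 = 5)
U(z, n) = -5/3 (U(z, n) = -⅓*5 = -5/3)
M(u, I) = 15 (M(u, I) = (6 - 3)*5 = 3*5 = 15)
s(o) = 1/15
s(-7)*(-34 + (38 - 1*(-13))) = (-34 + (38 - 1*(-13)))/15 = (-34 + (38 + 13))/15 = (-34 + 51)/15 = (1/15)*17 = 17/15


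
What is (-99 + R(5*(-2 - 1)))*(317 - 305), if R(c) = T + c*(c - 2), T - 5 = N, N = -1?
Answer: 1920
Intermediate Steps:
T = 4 (T = 5 - 1 = 4)
R(c) = 4 + c*(-2 + c) (R(c) = 4 + c*(c - 2) = 4 + c*(-2 + c))
(-99 + R(5*(-2 - 1)))*(317 - 305) = (-99 + (4 + (5*(-2 - 1))**2 - 10*(-2 - 1)))*(317 - 305) = (-99 + (4 + (5*(-3))**2 - 10*(-3)))*12 = (-99 + (4 + (-15)**2 - 2*(-15)))*12 = (-99 + (4 + 225 + 30))*12 = (-99 + 259)*12 = 160*12 = 1920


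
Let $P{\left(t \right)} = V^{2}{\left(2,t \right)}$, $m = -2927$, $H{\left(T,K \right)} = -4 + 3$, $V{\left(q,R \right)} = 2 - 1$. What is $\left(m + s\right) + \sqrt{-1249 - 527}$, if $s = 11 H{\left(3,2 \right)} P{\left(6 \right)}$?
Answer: $-2938 + 4 i \sqrt{111} \approx -2938.0 + 42.143 i$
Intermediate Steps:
$V{\left(q,R \right)} = 1$ ($V{\left(q,R \right)} = 2 - 1 = 1$)
$H{\left(T,K \right)} = -1$
$P{\left(t \right)} = 1$ ($P{\left(t \right)} = 1^{2} = 1$)
$s = -11$ ($s = 11 \left(-1\right) 1 = \left(-11\right) 1 = -11$)
$\left(m + s\right) + \sqrt{-1249 - 527} = \left(-2927 - 11\right) + \sqrt{-1249 - 527} = -2938 + \sqrt{-1776} = -2938 + 4 i \sqrt{111}$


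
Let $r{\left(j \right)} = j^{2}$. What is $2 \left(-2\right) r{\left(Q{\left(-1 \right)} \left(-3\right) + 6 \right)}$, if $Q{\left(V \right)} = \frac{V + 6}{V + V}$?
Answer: $-729$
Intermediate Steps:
$Q{\left(V \right)} = \frac{6 + V}{2 V}$
$2 \left(-2\right) r{\left(Q{\left(-1 \right)} \left(-3\right) + 6 \right)} = 2 \left(-2\right) \left(\frac{6 - 1}{2 \left(-1\right)} \left(-3\right) + 6\right)^{2} = - 4 \left(\frac{1}{2} \left(-1\right) 5 \left(-3\right) + 6\right)^{2} = - 4 \left(\left(- \frac{5}{2}\right) \left(-3\right) + 6\right)^{2} = - 4 \left(\frac{15}{2} + 6\right)^{2} = - 4 \left(\frac{27}{2}\right)^{2} = \left(-4\right) \frac{729}{4} = -729$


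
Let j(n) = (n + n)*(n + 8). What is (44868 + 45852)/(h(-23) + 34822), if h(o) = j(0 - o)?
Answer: 11340/4531 ≈ 2.5028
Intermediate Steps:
j(n) = 2*n*(8 + n) (j(n) = (2*n)*(8 + n) = 2*n*(8 + n))
h(o) = -2*o*(8 - o) (h(o) = 2*(0 - o)*(8 + (0 - o)) = 2*(-o)*(8 - o) = -2*o*(8 - o))
(44868 + 45852)/(h(-23) + 34822) = (44868 + 45852)/(2*(-23)*(-8 - 23) + 34822) = 90720/(2*(-23)*(-31) + 34822) = 90720/(1426 + 34822) = 90720/36248 = 90720*(1/36248) = 11340/4531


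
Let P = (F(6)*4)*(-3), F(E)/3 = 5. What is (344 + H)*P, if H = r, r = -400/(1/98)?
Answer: 6994080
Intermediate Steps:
F(E) = 15 (F(E) = 3*5 = 15)
r = -39200 (r = -400/1/98 = -400*98 = -39200)
P = -180 (P = (15*4)*(-3) = 60*(-3) = -180)
H = -39200
(344 + H)*P = (344 - 39200)*(-180) = -38856*(-180) = 6994080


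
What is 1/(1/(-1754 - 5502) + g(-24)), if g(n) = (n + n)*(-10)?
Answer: 7256/3482879 ≈ 0.0020833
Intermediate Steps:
g(n) = -20*n (g(n) = (2*n)*(-10) = -20*n)
1/(1/(-1754 - 5502) + g(-24)) = 1/(1/(-1754 - 5502) - 20*(-24)) = 1/(1/(-7256) + 480) = 1/(-1/7256 + 480) = 1/(3482879/7256) = 7256/3482879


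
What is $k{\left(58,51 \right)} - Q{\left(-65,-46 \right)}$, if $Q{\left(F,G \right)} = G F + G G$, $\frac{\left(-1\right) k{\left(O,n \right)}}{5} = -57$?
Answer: $-4821$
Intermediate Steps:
$k{\left(O,n \right)} = 285$ ($k{\left(O,n \right)} = \left(-5\right) \left(-57\right) = 285$)
$Q{\left(F,G \right)} = G^{2} + F G$ ($Q{\left(F,G \right)} = F G + G^{2} = G^{2} + F G$)
$k{\left(58,51 \right)} - Q{\left(-65,-46 \right)} = 285 - - 46 \left(-65 - 46\right) = 285 - \left(-46\right) \left(-111\right) = 285 - 5106 = -4821$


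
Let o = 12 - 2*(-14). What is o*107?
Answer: 4280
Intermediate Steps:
o = 40 (o = 12 + 28 = 40)
o*107 = 40*107 = 4280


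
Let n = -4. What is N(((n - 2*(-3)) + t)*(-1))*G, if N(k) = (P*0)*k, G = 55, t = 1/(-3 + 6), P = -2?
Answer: 0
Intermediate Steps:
t = ⅓ (t = 1/3 = ⅓ ≈ 0.33333)
N(k) = 0 (N(k) = (-2*0)*k = 0*k = 0)
N(((n - 2*(-3)) + t)*(-1))*G = 0*55 = 0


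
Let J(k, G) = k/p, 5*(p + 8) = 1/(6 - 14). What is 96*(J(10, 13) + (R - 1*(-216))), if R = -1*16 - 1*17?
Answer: 1866976/107 ≈ 17448.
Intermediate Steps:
p = -321/40 (p = -8 + 1/(5*(6 - 14)) = -8 + (1/5)/(-8) = -8 + (1/5)*(-1/8) = -8 - 1/40 = -321/40 ≈ -8.0250)
J(k, G) = -40*k/321 (J(k, G) = k/(-321/40) = k*(-40/321) = -40*k/321)
R = -33 (R = -16 - 17 = -33)
96*(J(10, 13) + (R - 1*(-216))) = 96*(-40/321*10 + (-33 - 1*(-216))) = 96*(-400/321 + (-33 + 216)) = 96*(-400/321 + 183) = 96*(58343/321) = 1866976/107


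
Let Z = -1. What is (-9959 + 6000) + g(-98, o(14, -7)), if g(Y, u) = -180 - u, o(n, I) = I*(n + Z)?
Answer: -4048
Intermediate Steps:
o(n, I) = I*(-1 + n) (o(n, I) = I*(n - 1) = I*(-1 + n))
(-9959 + 6000) + g(-98, o(14, -7)) = (-9959 + 6000) + (-180 - (-7)*(-1 + 14)) = -3959 + (-180 - (-7)*13) = -3959 + (-180 - 1*(-91)) = -3959 + (-180 + 91) = -3959 - 89 = -4048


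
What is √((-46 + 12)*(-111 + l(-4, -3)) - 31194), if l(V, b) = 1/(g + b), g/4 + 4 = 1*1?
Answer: I*√6168990/15 ≈ 165.58*I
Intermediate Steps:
g = -12 (g = -16 + 4*(1*1) = -16 + 4*1 = -16 + 4 = -12)
l(V, b) = 1/(-12 + b)
√((-46 + 12)*(-111 + l(-4, -3)) - 31194) = √((-46 + 12)*(-111 + 1/(-12 - 3)) - 31194) = √(-34*(-111 + 1/(-15)) - 31194) = √(-34*(-111 - 1/15) - 31194) = √(-34*(-1666/15) - 31194) = √(56644/15 - 31194) = √(-411266/15) = I*√6168990/15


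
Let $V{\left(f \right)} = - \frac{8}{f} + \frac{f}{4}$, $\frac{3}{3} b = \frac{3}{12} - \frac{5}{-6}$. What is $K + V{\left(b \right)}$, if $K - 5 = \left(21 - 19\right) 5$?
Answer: $\frac{4921}{624} \approx 7.8862$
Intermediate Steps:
$b = \frac{13}{12}$ ($b = \frac{3}{12} - \frac{5}{-6} = 3 \cdot \frac{1}{12} - - \frac{5}{6} = \frac{1}{4} + \frac{5}{6} = \frac{13}{12} \approx 1.0833$)
$K = 15$ ($K = 5 + \left(21 - 19\right) 5 = 5 + 2 \cdot 5 = 5 + 10 = 15$)
$V{\left(f \right)} = - \frac{8}{f} + \frac{f}{4}$ ($V{\left(f \right)} = - \frac{8}{f} + f \frac{1}{4} = - \frac{8}{f} + \frac{f}{4}$)
$K + V{\left(b \right)} = 15 + \left(- \frac{8}{\frac{13}{12}} + \frac{1}{4} \cdot \frac{13}{12}\right) = 15 + \left(\left(-8\right) \frac{12}{13} + \frac{13}{48}\right) = 15 + \left(- \frac{96}{13} + \frac{13}{48}\right) = 15 - \frac{4439}{624} = \frac{4921}{624}$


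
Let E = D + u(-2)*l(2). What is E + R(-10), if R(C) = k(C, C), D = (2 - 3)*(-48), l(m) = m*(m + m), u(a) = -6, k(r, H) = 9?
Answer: 9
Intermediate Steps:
l(m) = 2*m**2 (l(m) = m*(2*m) = 2*m**2)
D = 48 (D = -1*(-48) = 48)
R(C) = 9
E = 0 (E = 48 - 12*2**2 = 48 - 12*4 = 48 - 6*8 = 48 - 48 = 0)
E + R(-10) = 0 + 9 = 9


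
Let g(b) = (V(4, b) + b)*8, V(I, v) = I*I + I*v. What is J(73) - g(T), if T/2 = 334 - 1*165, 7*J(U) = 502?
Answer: -95034/7 ≈ -13576.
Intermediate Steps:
J(U) = 502/7 (J(U) = (⅐)*502 = 502/7)
V(I, v) = I² + I*v
T = 338 (T = 2*(334 - 1*165) = 2*(334 - 165) = 2*169 = 338)
g(b) = 128 + 40*b (g(b) = (4*(4 + b) + b)*8 = ((16 + 4*b) + b)*8 = (16 + 5*b)*8 = 128 + 40*b)
J(73) - g(T) = 502/7 - (128 + 40*338) = 502/7 - (128 + 13520) = 502/7 - 1*13648 = 502/7 - 13648 = -95034/7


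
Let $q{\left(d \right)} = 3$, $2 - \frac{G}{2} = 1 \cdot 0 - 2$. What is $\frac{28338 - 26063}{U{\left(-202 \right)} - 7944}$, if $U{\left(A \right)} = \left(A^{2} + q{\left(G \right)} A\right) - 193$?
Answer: $\frac{2275}{32061} \approx 0.070958$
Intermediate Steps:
$G = 8$ ($G = 4 - 2 \left(1 \cdot 0 - 2\right) = 4 - 2 \left(0 - 2\right) = 4 - -4 = 4 + 4 = 8$)
$U{\left(A \right)} = -193 + A^{2} + 3 A$ ($U{\left(A \right)} = \left(A^{2} + 3 A\right) - 193 = -193 + A^{2} + 3 A$)
$\frac{28338 - 26063}{U{\left(-202 \right)} - 7944} = \frac{28338 - 26063}{\left(-193 + \left(-202\right)^{2} + 3 \left(-202\right)\right) - 7944} = \frac{2275}{\left(-193 + 40804 - 606\right) - 7944} = \frac{2275}{40005 - 7944} = \frac{2275}{32061}$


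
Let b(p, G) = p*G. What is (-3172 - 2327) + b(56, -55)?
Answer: -8579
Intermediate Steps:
b(p, G) = G*p
(-3172 - 2327) + b(56, -55) = (-3172 - 2327) - 55*56 = -5499 - 3080 = -8579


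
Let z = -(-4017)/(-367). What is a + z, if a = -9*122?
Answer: -406983/367 ≈ -1108.9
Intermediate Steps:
a = -1098
z = -4017/367 (z = -(-4017)*(-1)/367 = -1*4017/367 = -4017/367 ≈ -10.945)
a + z = -1098 - 4017/367 = -406983/367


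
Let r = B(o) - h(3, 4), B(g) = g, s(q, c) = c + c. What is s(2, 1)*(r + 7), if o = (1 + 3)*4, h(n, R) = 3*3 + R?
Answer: 20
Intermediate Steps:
h(n, R) = 9 + R
s(q, c) = 2*c
o = 16 (o = 4*4 = 16)
r = 3 (r = 16 - (9 + 4) = 16 - 1*13 = 16 - 13 = 3)
s(2, 1)*(r + 7) = (2*1)*(3 + 7) = 2*10 = 20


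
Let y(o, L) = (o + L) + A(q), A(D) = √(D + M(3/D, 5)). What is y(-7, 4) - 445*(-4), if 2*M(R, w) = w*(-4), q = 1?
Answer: 1777 + 3*I ≈ 1777.0 + 3.0*I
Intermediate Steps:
M(R, w) = -2*w (M(R, w) = (w*(-4))/2 = (-4*w)/2 = -2*w)
A(D) = √(-10 + D) (A(D) = √(D - 2*5) = √(D - 10) = √(-10 + D))
y(o, L) = L + o + 3*I (y(o, L) = (o + L) + √(-10 + 1) = (L + o) + √(-9) = (L + o) + 3*I = L + o + 3*I)
y(-7, 4) - 445*(-4) = (4 - 7 + 3*I) - 445*(-4) = (-3 + 3*I) - 89*(-20) = (-3 + 3*I) + 1780 = 1777 + 3*I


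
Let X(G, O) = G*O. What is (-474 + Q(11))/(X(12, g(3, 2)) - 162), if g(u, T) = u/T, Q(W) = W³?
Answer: -857/144 ≈ -5.9514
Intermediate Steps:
(-474 + Q(11))/(X(12, g(3, 2)) - 162) = (-474 + 11³)/(12*(3/2) - 162) = (-474 + 1331)/(12*(3*(½)) - 162) = 857/(12*(3/2) - 162) = 857/(18 - 162) = 857/(-144) = 857*(-1/144) = -857/144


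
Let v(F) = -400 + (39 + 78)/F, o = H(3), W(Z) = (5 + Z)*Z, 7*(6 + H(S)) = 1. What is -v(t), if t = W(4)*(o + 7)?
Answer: 12709/32 ≈ 397.16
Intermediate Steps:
H(S) = -41/7 (H(S) = -6 + (⅐)*1 = -6 + ⅐ = -41/7)
W(Z) = Z*(5 + Z)
o = -41/7 ≈ -5.8571
t = 288/7 (t = (4*(5 + 4))*(-41/7 + 7) = (4*9)*(8/7) = 36*(8/7) = 288/7 ≈ 41.143)
v(F) = -400 + 117/F
-v(t) = -(-400 + 117/(288/7)) = -(-400 + 117*(7/288)) = -(-400 + 91/32) = -1*(-12709/32) = 12709/32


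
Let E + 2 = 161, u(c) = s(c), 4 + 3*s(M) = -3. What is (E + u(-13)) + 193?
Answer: 1049/3 ≈ 349.67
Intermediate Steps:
s(M) = -7/3 (s(M) = -4/3 + (⅓)*(-3) = -4/3 - 1 = -7/3)
u(c) = -7/3
E = 159 (E = -2 + 161 = 159)
(E + u(-13)) + 193 = (159 - 7/3) + 193 = 470/3 + 193 = 1049/3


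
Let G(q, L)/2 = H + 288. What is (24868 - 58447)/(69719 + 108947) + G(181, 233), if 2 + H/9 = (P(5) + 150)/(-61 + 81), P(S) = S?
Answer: 60684984/89333 ≈ 679.31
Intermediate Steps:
H = 207/4 (H = -18 + 9*((5 + 150)/(-61 + 81)) = -18 + 9*(155/20) = -18 + 9*(155*(1/20)) = -18 + 9*(31/4) = -18 + 279/4 = 207/4 ≈ 51.750)
G(q, L) = 1359/2 (G(q, L) = 2*(207/4 + 288) = 2*(1359/4) = 1359/2)
(24868 - 58447)/(69719 + 108947) + G(181, 233) = (24868 - 58447)/(69719 + 108947) + 1359/2 = -33579/178666 + 1359/2 = 60684984/89333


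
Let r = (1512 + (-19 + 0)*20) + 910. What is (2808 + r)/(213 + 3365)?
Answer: 2425/1789 ≈ 1.3555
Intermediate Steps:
r = 2042 (r = (1512 - 19*20) + 910 = (1512 - 380) + 910 = 1132 + 910 = 2042)
(2808 + r)/(213 + 3365) = (2808 + 2042)/(213 + 3365) = 4850/3578 = 4850*(1/3578) = 2425/1789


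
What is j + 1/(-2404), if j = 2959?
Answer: 7113435/2404 ≈ 2959.0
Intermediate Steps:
j + 1/(-2404) = 2959 + 1/(-2404) = 2959 - 1/2404 = 7113435/2404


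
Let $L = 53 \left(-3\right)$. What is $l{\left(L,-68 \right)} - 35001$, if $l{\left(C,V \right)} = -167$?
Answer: $-35168$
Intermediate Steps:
$L = -159$
$l{\left(L,-68 \right)} - 35001 = -167 - 35001 = -35168$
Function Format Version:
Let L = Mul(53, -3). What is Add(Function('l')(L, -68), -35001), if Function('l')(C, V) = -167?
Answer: -35168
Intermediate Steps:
L = -159
Add(Function('l')(L, -68), -35001) = Add(-167, -35001) = -35168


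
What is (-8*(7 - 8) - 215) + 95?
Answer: -112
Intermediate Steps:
(-8*(7 - 8) - 215) + 95 = (-8*(-1) - 215) + 95 = (8 - 215) + 95 = -207 + 95 = -112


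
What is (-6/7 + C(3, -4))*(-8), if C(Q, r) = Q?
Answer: -120/7 ≈ -17.143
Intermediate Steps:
(-6/7 + C(3, -4))*(-8) = (-6/7 + 3)*(-8) = (15/7)*(-8) = -120/7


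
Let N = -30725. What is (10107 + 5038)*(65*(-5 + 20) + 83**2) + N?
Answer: 119069555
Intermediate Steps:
(10107 + 5038)*(65*(-5 + 20) + 83**2) + N = (10107 + 5038)*(65*(-5 + 20) + 83**2) - 30725 = 15145*(65*15 + 6889) - 30725 = 15145*(975 + 6889) - 30725 = 15145*7864 - 30725 = 119100280 - 30725 = 119069555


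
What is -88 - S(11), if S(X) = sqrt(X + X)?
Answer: -88 - sqrt(22) ≈ -92.690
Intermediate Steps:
S(X) = sqrt(2)*sqrt(X) (S(X) = sqrt(2*X) = sqrt(2)*sqrt(X))
-88 - S(11) = -88 - sqrt(2)*sqrt(11) = -88 - sqrt(22)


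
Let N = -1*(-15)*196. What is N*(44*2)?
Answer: 258720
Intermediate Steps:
N = 2940 (N = 15*196 = 2940)
N*(44*2) = 2940*(44*2) = 2940*88 = 258720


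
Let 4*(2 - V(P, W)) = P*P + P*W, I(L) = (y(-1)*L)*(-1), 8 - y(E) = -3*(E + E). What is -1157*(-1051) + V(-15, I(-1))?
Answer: 4863841/4 ≈ 1.2160e+6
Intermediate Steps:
y(E) = 8 + 6*E (y(E) = 8 - (-3)*(E + E) = 8 - (-3)*2*E = 8 - (-6)*E = 8 + 6*E)
I(L) = -2*L (I(L) = ((8 + 6*(-1))*L)*(-1) = ((8 - 6)*L)*(-1) = (2*L)*(-1) = -2*L)
V(P, W) = 2 - P²/4 - P*W/4 (V(P, W) = 2 - (P*P + P*W)/4 = 2 - (P² + P*W)/4 = 2 + (-P²/4 - P*W/4) = 2 - P²/4 - P*W/4)
-1157*(-1051) + V(-15, I(-1)) = -1157*(-1051) + (2 - ¼*(-15)² - ¼*(-15)*(-2*(-1))) = 1216007 + (2 - ¼*225 - ¼*(-15)*2) = 1216007 + (2 - 225/4 + 15/2) = 1216007 - 187/4 = 4863841/4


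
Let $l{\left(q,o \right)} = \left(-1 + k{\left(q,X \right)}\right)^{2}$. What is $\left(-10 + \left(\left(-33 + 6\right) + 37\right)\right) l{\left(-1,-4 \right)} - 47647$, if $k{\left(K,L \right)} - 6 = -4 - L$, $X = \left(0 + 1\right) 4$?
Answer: $-47647$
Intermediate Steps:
$X = 4$ ($X = 1 \cdot 4 = 4$)
$k{\left(K,L \right)} = 2 - L$ ($k{\left(K,L \right)} = 6 - \left(4 + L\right) = 2 - L$)
$l{\left(q,o \right)} = 9$ ($l{\left(q,o \right)} = \left(-1 + \left(2 - 4\right)\right)^{2} = \left(-1 - 2\right)^{2} = \left(-3\right)^{2} = 9$)
$\left(-10 + \left(\left(-33 + 6\right) + 37\right)\right) l{\left(-1,-4 \right)} - 47647 = \left(-10 + \left(\left(-33 + 6\right) + 37\right)\right) 9 - 47647 = \left(-10 + \left(-27 + 37\right)\right) 9 - 47647 = \left(-10 + 10\right) 9 - 47647 = 0 \cdot 9 - 47647 = 0 - 47647 = -47647$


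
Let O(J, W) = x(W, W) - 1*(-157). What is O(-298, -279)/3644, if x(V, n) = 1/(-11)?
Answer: 863/20042 ≈ 0.043060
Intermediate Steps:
x(V, n) = -1/11 (x(V, n) = 1*(-1/11) = -1/11)
O(J, W) = 1726/11 (O(J, W) = -1/11 - 1*(-157) = -1/11 + 157 = 1726/11)
O(-298, -279)/3644 = (1726/11)/3644 = (1726/11)*(1/3644) = 863/20042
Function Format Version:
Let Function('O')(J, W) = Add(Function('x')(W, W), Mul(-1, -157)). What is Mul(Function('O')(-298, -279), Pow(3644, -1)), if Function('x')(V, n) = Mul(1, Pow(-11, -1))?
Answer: Rational(863, 20042) ≈ 0.043060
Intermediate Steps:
Function('x')(V, n) = Rational(-1, 11) (Function('x')(V, n) = Mul(1, Rational(-1, 11)) = Rational(-1, 11))
Function('O')(J, W) = Rational(1726, 11) (Function('O')(J, W) = Add(Rational(-1, 11), Mul(-1, -157)) = Add(Rational(-1, 11), 157) = Rational(1726, 11))
Mul(Function('O')(-298, -279), Pow(3644, -1)) = Mul(Rational(1726, 11), Pow(3644, -1)) = Mul(Rational(1726, 11), Rational(1, 3644)) = Rational(863, 20042)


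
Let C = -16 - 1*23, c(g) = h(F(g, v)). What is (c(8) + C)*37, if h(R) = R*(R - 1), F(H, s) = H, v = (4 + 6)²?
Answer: 629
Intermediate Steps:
v = 100 (v = 10² = 100)
h(R) = R*(-1 + R)
c(g) = g*(-1 + g)
C = -39 (C = -16 - 23 = -39)
(c(8) + C)*37 = (8*(-1 + 8) - 39)*37 = (8*7 - 39)*37 = (56 - 39)*37 = 17*37 = 629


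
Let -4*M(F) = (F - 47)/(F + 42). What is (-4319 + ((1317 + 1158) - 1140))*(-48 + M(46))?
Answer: 6301835/44 ≈ 1.4322e+5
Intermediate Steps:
M(F) = -(-47 + F)/(4*(42 + F)) (M(F) = -(F - 47)/(4*(F + 42)) = -(-47 + F)/(4*(42 + F)))
(-4319 + ((1317 + 1158) - 1140))*(-48 + M(46)) = (-4319 + ((1317 + 1158) - 1140))*(-48 + (47 - 1*46)/(4*(42 + 46))) = (-4319 + (2475 - 1140))*(-48 + (¼)*(47 - 46)/88) = (-4319 + 1335)*(-48 + (¼)*(1/88)*1) = -2984*(-48 + 1/352) = -2984*(-16895/352) = 6301835/44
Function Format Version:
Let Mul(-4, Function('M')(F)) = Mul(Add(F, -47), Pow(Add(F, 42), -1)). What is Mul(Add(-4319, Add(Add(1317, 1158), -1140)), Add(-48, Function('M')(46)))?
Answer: Rational(6301835, 44) ≈ 1.4322e+5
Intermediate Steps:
Function('M')(F) = Mul(Rational(-1, 4), Pow(Add(42, F), -1), Add(-47, F)) (Function('M')(F) = Mul(Rational(-1, 4), Mul(Add(F, -47), Pow(Add(F, 42), -1))) = Mul(Rational(-1, 4), Mul(Add(-47, F), Pow(Add(42, F), -1))) = Mul(Rational(-1, 4), Mul(Pow(Add(42, F), -1), Add(-47, F))) = Mul(Rational(-1, 4), Pow(Add(42, F), -1), Add(-47, F)))
Mul(Add(-4319, Add(Add(1317, 1158), -1140)), Add(-48, Function('M')(46))) = Mul(Add(-4319, Add(Add(1317, 1158), -1140)), Add(-48, Mul(Rational(1, 4), Pow(Add(42, 46), -1), Add(47, Mul(-1, 46))))) = Mul(Add(-4319, Add(2475, -1140)), Add(-48, Mul(Rational(1, 4), Pow(88, -1), Add(47, -46)))) = Mul(Add(-4319, 1335), Add(-48, Mul(Rational(1, 4), Rational(1, 88), 1))) = Mul(-2984, Add(-48, Rational(1, 352))) = Mul(-2984, Rational(-16895, 352)) = Rational(6301835, 44)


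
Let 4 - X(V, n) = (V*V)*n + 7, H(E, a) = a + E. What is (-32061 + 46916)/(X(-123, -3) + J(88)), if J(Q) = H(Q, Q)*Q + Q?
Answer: 2971/12192 ≈ 0.24368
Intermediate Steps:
H(E, a) = E + a
J(Q) = Q + 2*Q² (J(Q) = (Q + Q)*Q + Q = (2*Q)*Q + Q = 2*Q² + Q = Q + 2*Q²)
X(V, n) = -3 - n*V² (X(V, n) = 4 - ((V*V)*n + 7) = 4 - (V²*n + 7) = 4 - (n*V² + 7) = 4 - (7 + n*V²) = 4 + (-7 - n*V²) = -3 - n*V²)
(-32061 + 46916)/(X(-123, -3) + J(88)) = (-32061 + 46916)/((-3 - 1*(-3)*(-123)²) + 88*(1 + 2*88)) = 14855/((-3 - 1*(-3)*15129) + 88*(1 + 176)) = 14855/((-3 + 45387) + 88*177) = 14855/(45384 + 15576) = 14855/60960 = 14855*(1/60960) = 2971/12192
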